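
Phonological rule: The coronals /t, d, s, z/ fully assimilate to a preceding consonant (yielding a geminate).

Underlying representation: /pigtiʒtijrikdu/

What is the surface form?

[piggiʒʒijrikku]

/t/ after /g/ → [g] (total assimilation)
/t/ after /ʒ/ → [ʒ] (total assimilation)
/d/ after /k/ → [k] (total assimilation)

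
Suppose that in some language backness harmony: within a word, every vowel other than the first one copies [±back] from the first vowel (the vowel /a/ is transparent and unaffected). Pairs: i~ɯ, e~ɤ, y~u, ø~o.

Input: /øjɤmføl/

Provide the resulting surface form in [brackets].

[øjemføl]

/ɤ/ harmonizes with /ø/ ([-back]) → [e]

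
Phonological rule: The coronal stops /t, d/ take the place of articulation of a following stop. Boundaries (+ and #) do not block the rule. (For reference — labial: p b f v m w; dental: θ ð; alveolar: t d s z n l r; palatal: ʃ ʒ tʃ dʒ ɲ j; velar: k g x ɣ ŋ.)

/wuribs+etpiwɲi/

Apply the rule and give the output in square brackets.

/t/ before /p/ (labial) → [p]

[wuribs+eppiwɲi]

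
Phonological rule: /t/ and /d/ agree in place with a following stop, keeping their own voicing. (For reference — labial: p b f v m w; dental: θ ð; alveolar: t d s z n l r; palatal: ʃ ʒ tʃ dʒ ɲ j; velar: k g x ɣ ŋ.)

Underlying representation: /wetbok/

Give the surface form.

[wepbok]

/t/ before /b/ (labial) → [p]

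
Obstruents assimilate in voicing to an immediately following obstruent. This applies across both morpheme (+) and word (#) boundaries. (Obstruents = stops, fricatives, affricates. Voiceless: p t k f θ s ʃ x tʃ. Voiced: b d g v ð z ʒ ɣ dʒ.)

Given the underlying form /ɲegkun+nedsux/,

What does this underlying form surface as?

/g/ before /k/ (voiceless) → [k]
/d/ before /s/ (voiceless) → [t]

[ɲekkun+netsux]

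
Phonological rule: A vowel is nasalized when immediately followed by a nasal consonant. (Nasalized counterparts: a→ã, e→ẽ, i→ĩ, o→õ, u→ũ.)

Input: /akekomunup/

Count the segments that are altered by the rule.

2

/o/ before nasal /m/ → [õ]
/u/ before nasal /n/ → [ũ]
2 segments change.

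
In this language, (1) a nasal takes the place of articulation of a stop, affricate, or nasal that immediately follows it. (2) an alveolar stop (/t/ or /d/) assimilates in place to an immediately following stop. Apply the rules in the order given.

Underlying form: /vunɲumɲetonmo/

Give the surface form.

[vuɲɲuɲɲetommo]

Rule 1: /n/ before /ɲ/ (palatal) → [ɲ]
Rule 1: /m/ before /ɲ/ (palatal) → [ɲ]
Rule 1: /n/ before /m/ (labial) → [m]
After rule 1: vuɲɲuɲɲetommo
Rule 2: no segment meets the rule's conditions; no change.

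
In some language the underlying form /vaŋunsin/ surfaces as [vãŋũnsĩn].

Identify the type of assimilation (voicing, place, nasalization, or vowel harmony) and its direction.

nasalization, regressive

/a/→[ã] /u/→[ũ] /i/→[ĩ].
Each target copies a feature from the following segment, so the direction is regressive.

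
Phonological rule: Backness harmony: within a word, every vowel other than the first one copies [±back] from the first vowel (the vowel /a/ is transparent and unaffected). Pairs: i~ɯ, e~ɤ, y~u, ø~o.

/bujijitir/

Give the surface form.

/i/ harmonizes with /u/ ([+back]) → [ɯ]
/i/ harmonizes with /u/ ([+back]) → [ɯ]
/i/ harmonizes with /u/ ([+back]) → [ɯ]

[bujɯjɯtɯr]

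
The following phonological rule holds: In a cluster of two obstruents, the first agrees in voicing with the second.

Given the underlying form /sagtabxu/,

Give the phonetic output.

/g/ before /t/ (voiceless) → [k]
/b/ before /x/ (voiceless) → [p]

[saktapxu]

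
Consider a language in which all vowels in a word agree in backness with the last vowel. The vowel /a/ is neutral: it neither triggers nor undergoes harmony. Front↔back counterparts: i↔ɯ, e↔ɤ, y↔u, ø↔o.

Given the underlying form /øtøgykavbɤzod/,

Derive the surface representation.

[otogukavbɤzod]

/ø/ harmonizes with /o/ ([+back]) → [o]
/ø/ harmonizes with /o/ ([+back]) → [o]
/y/ harmonizes with /o/ ([+back]) → [u]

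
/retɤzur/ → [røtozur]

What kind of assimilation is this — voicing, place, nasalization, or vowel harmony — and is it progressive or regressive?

/e/→[ø] /ɤ/→[o].
Vowels agree with the last vowel, so the harmony is regressive.

vowel harmony, regressive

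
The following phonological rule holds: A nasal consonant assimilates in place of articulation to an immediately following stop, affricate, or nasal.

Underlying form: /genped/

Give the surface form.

/n/ before /p/ (labial) → [m]

[gemped]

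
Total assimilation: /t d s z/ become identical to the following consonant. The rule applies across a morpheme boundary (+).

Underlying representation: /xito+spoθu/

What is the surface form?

[xito+ppoθu]

/s/ before /p/ → [p] (total assimilation)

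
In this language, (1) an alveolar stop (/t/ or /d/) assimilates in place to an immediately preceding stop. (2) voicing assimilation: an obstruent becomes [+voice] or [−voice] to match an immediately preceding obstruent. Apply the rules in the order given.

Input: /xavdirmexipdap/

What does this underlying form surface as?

[xavdirmexippap]

Rule 1: /d/ after /p/ (labial) → [b]
After rule 1: xavdirmexipbap
Rule 2: /b/ after /p/ (voiceless) → [p]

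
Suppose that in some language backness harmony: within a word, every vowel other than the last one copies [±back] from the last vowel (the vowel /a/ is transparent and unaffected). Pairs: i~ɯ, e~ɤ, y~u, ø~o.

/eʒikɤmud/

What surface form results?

[ɤʒɯkɤmud]

/e/ harmonizes with /u/ ([+back]) → [ɤ]
/i/ harmonizes with /u/ ([+back]) → [ɯ]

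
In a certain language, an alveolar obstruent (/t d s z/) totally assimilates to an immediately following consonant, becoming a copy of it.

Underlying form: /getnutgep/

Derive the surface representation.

[gennuggep]

/t/ before /n/ → [n] (total assimilation)
/t/ before /g/ → [g] (total assimilation)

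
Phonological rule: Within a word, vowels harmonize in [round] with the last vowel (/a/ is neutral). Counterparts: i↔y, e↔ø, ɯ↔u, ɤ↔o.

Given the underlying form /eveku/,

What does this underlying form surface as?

/e/ harmonizes with /u/ ([+round]) → [ø]
/e/ harmonizes with /u/ ([+round]) → [ø]

[øvøku]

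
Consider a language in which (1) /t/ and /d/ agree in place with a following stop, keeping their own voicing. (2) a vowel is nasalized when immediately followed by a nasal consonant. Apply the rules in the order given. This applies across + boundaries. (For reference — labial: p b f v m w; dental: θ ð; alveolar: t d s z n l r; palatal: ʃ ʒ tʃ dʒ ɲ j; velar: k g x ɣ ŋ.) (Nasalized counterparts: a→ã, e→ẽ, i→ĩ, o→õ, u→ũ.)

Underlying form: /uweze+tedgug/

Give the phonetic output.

[uweze+teggug]

Rule 1: /d/ before /g/ (velar) → [g]
After rule 1: uweze+teggug
Rule 2: no segment meets the rule's conditions; no change.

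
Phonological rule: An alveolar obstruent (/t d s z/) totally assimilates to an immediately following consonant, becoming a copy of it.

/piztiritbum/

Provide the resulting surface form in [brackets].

/z/ before /t/ → [t] (total assimilation)
/t/ before /b/ → [b] (total assimilation)

[pittiribbum]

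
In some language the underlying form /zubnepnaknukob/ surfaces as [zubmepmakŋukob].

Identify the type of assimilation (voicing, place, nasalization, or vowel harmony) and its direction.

place assimilation, progressive

/n/→[m] /n/→[m] /n/→[ŋ].
Each target copies a feature from the preceding segment, so the direction is progressive.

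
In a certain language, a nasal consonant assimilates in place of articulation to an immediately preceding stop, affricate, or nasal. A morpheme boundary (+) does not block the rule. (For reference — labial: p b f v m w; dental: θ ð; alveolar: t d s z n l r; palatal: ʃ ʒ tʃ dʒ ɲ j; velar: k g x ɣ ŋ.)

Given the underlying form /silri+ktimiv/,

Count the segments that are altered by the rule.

0

No segment meets the rule's conditions.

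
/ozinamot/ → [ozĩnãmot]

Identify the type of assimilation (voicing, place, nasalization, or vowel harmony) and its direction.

/i/→[ĩ] /a/→[ã].
Each target copies a feature from the following segment, so the direction is regressive.

nasalization, regressive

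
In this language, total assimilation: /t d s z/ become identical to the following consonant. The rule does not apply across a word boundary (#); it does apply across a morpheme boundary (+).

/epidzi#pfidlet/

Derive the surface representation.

/d/ before /z/ → [z] (total assimilation)
/d/ before /l/ → [l] (total assimilation)

[epizzi#pfillet]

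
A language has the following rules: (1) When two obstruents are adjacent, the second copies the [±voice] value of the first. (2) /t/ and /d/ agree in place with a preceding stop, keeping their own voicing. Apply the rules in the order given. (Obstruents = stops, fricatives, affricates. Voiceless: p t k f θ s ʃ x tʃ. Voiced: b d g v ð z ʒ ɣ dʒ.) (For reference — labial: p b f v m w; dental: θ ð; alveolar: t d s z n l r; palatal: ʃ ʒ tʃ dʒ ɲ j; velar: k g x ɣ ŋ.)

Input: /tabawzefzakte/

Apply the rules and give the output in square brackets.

[tabawzefsakke]

Rule 1: /z/ after /f/ (voiceless) → [s]
After rule 1: tabawzefsakte
Rule 2: /t/ after /k/ (velar) → [k]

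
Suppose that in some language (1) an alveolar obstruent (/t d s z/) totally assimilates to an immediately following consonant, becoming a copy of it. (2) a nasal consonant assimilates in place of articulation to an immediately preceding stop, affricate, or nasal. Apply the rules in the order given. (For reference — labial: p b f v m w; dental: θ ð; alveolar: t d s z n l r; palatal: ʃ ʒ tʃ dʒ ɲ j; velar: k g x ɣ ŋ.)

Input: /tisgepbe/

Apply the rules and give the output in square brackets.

Rule 1: /s/ before /g/ → [g] (total assimilation)
After rule 1: tiggepbe
Rule 2: no segment meets the rule's conditions; no change.

[tiggepbe]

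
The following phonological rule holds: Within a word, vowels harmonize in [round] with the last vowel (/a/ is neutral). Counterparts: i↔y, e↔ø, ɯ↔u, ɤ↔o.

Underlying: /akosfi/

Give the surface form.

[akɤsfi]

/o/ harmonizes with /i/ ([-round]) → [ɤ]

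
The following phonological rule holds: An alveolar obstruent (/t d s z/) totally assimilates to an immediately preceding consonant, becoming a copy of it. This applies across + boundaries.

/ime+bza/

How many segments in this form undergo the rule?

/z/ after /b/ → [b] (total assimilation)
1 segment changes.

1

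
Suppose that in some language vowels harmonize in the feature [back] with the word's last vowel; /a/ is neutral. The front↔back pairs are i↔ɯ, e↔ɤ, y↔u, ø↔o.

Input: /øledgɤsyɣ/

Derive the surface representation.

[øledgesyɣ]

/ɤ/ harmonizes with /y/ ([-back]) → [e]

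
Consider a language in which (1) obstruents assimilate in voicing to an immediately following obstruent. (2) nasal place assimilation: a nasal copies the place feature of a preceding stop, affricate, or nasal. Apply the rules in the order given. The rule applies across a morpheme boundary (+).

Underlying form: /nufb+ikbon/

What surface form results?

Rule 1: /f/ before /b/ (voiced) → [v]
Rule 1: /k/ before /b/ (voiced) → [g]
After rule 1: nuvb+igbon
Rule 2: no segment meets the rule's conditions; no change.

[nuvb+igbon]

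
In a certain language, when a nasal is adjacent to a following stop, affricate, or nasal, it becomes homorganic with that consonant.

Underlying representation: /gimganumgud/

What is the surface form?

/m/ before /g/ (velar) → [ŋ]
/m/ before /g/ (velar) → [ŋ]

[giŋganuŋgud]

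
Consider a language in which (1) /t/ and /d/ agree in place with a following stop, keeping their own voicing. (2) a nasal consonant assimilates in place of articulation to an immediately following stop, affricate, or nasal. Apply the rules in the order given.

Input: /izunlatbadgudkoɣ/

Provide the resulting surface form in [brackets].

Rule 1: /t/ before /b/ (labial) → [p]
Rule 1: /d/ before /g/ (velar) → [g]
Rule 1: /d/ before /k/ (velar) → [g]
After rule 1: izunlapbaggugkoɣ
Rule 2: no segment meets the rule's conditions; no change.

[izunlapbaggugkoɣ]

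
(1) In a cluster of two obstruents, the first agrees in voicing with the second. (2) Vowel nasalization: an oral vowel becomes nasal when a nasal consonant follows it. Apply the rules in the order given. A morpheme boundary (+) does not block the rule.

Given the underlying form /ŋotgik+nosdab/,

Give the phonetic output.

[ŋodgik+nozdab]

Rule 1: /t/ before /g/ (voiced) → [d]
Rule 1: /s/ before /d/ (voiced) → [z]
After rule 1: ŋodgik+nozdab
Rule 2: no segment meets the rule's conditions; no change.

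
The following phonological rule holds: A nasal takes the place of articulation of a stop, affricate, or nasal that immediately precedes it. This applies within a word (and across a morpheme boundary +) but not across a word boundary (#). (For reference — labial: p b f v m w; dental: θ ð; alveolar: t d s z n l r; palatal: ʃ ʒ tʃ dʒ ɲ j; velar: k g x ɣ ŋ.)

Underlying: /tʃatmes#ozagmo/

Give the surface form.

[tʃatnes#ozagŋo]

/m/ after /t/ (alveolar) → [n]
/m/ after /g/ (velar) → [ŋ]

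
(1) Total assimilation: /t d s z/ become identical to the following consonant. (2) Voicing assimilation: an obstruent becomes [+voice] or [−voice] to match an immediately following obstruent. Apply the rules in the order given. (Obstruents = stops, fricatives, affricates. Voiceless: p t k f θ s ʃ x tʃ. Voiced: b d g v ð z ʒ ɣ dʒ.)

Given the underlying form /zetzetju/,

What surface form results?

[zezzejju]

Rule 1: /t/ before /z/ → [z] (total assimilation)
Rule 1: /t/ before /j/ → [j] (total assimilation)
After rule 1: zezzejju
Rule 2: no segment meets the rule's conditions; no change.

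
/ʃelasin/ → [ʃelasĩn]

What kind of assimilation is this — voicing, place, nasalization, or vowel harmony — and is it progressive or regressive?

nasalization, regressive

/i/→[ĩ].
Each target copies a feature from the following segment, so the direction is regressive.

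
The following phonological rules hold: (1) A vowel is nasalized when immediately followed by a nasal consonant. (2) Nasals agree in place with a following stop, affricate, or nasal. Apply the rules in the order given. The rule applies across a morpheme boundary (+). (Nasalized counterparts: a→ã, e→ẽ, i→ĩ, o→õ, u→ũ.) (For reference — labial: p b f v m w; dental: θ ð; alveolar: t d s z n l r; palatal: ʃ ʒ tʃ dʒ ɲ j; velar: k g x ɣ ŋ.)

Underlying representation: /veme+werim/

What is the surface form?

[vẽme+werĩm]

Rule 1: /e/ before nasal /m/ → [ẽ]
Rule 1: /i/ before nasal /m/ → [ĩ]
After rule 1: vẽme+werĩm
Rule 2: no segment meets the rule's conditions; no change.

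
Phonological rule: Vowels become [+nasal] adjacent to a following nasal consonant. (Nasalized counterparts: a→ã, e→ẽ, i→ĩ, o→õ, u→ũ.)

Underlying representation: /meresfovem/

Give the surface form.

/e/ before nasal /m/ → [ẽ]

[meresfovẽm]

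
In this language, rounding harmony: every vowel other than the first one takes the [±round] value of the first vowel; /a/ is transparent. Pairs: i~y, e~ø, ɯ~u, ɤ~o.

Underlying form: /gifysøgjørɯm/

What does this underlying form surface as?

/y/ harmonizes with /i/ ([-round]) → [i]
/ø/ harmonizes with /i/ ([-round]) → [e]
/ø/ harmonizes with /i/ ([-round]) → [e]

[gifisegjerɯm]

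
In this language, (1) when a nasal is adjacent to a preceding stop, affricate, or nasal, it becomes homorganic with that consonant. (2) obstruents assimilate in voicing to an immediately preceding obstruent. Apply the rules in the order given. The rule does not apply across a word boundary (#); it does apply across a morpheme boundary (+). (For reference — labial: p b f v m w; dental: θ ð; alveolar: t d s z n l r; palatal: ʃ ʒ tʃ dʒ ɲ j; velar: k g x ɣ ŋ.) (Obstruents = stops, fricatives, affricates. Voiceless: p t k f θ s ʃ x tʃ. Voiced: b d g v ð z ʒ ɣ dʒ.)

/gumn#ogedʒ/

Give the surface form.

Rule 1: /n/ after /m/ (labial) → [m]
After rule 1: gumm#ogedʒ
Rule 2: no segment meets the rule's conditions; no change.

[gumm#ogedʒ]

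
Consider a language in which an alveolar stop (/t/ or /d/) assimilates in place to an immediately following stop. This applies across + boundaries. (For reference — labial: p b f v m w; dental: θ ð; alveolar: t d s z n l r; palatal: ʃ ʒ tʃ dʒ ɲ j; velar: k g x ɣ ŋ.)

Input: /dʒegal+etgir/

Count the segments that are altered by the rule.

/t/ before /g/ (velar) → [k]
1 segment changes.

1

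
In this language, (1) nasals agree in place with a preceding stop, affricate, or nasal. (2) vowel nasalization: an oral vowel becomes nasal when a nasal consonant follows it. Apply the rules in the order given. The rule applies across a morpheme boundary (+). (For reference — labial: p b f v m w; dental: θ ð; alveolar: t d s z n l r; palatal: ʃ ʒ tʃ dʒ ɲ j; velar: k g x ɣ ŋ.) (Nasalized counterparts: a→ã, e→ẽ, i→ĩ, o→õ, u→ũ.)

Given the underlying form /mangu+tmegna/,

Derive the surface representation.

[mãngu+tnegŋa]

Rule 1: /m/ after /t/ (alveolar) → [n]
Rule 1: /n/ after /g/ (velar) → [ŋ]
After rule 1: mangu+tnegŋa
Rule 2: /a/ before nasal /n/ → [ã]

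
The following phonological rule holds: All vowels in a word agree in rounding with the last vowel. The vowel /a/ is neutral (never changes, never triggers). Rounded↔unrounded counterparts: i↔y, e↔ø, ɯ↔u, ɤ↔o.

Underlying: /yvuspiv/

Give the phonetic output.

[ivɯspiv]

/y/ harmonizes with /i/ ([-round]) → [i]
/u/ harmonizes with /i/ ([-round]) → [ɯ]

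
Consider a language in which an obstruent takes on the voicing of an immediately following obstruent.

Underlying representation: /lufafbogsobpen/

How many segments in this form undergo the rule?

/f/ before /b/ (voiced) → [v]
/g/ before /s/ (voiceless) → [k]
/b/ before /p/ (voiceless) → [p]
3 segments change.

3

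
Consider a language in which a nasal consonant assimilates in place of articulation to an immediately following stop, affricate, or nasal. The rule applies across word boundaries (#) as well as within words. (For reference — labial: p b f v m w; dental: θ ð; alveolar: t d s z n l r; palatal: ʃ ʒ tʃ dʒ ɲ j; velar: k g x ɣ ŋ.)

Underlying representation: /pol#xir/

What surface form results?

[pol#xir]

no segment meets the rule's conditions; no change.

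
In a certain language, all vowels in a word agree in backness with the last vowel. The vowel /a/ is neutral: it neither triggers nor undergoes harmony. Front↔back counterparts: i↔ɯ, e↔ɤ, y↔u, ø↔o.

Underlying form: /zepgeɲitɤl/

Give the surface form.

[zɤpgɤɲɯtɤl]

/e/ harmonizes with /ɤ/ ([+back]) → [ɤ]
/e/ harmonizes with /ɤ/ ([+back]) → [ɤ]
/i/ harmonizes with /ɤ/ ([+back]) → [ɯ]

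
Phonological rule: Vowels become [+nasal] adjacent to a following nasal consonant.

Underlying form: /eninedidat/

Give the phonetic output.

/e/ before nasal /n/ → [ẽ]
/i/ before nasal /n/ → [ĩ]

[ẽnĩnedidat]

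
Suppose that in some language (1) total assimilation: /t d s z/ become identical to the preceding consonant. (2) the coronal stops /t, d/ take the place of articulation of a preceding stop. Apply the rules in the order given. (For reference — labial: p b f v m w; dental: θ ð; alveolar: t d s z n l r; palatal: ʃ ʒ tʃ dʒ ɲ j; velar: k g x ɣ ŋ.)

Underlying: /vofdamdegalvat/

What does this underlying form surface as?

[voffammegalvat]

Rule 1: /d/ after /f/ → [f] (total assimilation)
Rule 1: /d/ after /m/ → [m] (total assimilation)
After rule 1: voffammegalvat
Rule 2: no segment meets the rule's conditions; no change.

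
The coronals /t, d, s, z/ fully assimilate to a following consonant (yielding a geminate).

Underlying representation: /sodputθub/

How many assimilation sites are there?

/d/ before /p/ → [p] (total assimilation)
/t/ before /θ/ → [θ] (total assimilation)
2 segments change.

2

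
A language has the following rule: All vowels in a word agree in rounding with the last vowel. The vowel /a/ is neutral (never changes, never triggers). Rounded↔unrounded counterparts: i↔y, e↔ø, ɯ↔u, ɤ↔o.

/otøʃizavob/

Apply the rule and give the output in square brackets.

/i/ harmonizes with /o/ ([+round]) → [y]

[otøʃyzavob]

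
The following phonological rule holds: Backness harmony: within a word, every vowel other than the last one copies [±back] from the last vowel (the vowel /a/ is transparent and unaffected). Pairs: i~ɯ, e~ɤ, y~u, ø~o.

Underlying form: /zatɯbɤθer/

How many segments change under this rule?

2

/ɯ/ harmonizes with /e/ ([-back]) → [i]
/ɤ/ harmonizes with /e/ ([-back]) → [e]
2 segments change.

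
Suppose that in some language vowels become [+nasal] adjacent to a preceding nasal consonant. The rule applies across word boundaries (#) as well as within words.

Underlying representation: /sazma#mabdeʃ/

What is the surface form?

/a/ after nasal /m/ → [ã]
/a/ after nasal /m/ → [ã]

[sazmã#mãbdeʃ]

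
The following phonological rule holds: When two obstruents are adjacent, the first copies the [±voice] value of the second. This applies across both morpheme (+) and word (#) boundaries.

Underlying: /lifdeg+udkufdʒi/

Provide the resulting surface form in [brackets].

[livdeg+utkuvdʒi]

/f/ before /d/ (voiced) → [v]
/d/ before /k/ (voiceless) → [t]
/f/ before /dʒ/ (voiced) → [v]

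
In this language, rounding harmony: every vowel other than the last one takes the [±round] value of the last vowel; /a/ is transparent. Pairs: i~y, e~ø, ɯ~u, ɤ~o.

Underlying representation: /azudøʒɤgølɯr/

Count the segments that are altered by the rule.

3

/u/ harmonizes with /ɯ/ ([-round]) → [ɯ]
/ø/ harmonizes with /ɯ/ ([-round]) → [e]
/ø/ harmonizes with /ɯ/ ([-round]) → [e]
3 segments change.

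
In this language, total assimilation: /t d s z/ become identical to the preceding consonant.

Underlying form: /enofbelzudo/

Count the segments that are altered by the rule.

1

/z/ after /l/ → [l] (total assimilation)
1 segment changes.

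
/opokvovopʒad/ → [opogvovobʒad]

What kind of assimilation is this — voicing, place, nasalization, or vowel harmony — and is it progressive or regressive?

/k/→[g] /p/→[b].
Each target copies a feature from the following segment, so the direction is regressive.

voicing assimilation, regressive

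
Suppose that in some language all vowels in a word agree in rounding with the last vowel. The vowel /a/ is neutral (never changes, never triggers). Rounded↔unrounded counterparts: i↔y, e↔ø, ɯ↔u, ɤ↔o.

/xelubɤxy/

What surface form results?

[xøluboxy]

/e/ harmonizes with /y/ ([+round]) → [ø]
/ɤ/ harmonizes with /y/ ([+round]) → [o]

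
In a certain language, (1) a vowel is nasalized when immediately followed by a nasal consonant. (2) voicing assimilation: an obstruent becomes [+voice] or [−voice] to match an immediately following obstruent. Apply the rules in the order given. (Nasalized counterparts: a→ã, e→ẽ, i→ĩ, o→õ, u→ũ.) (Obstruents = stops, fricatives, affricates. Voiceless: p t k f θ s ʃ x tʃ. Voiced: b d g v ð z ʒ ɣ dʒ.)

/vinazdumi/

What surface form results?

Rule 1: /i/ before nasal /n/ → [ĩ]
Rule 1: /u/ before nasal /m/ → [ũ]
After rule 1: vĩnazdũmi
Rule 2: no segment meets the rule's conditions; no change.

[vĩnazdũmi]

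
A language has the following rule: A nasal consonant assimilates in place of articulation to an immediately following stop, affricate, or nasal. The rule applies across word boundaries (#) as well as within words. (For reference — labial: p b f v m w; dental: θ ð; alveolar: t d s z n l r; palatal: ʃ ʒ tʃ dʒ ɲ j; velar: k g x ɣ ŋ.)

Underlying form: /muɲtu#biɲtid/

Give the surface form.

[muntu#bintid]

/ɲ/ before /t/ (alveolar) → [n]
/ɲ/ before /t/ (alveolar) → [n]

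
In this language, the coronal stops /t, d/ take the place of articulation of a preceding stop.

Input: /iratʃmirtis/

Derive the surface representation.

[iratʃmirtis]

no segment meets the rule's conditions; no change.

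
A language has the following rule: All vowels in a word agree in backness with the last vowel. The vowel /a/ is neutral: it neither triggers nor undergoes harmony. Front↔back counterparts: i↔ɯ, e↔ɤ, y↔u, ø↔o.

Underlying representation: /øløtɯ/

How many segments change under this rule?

/ø/ harmonizes with /ɯ/ ([+back]) → [o]
/ø/ harmonizes with /ɯ/ ([+back]) → [o]
2 segments change.

2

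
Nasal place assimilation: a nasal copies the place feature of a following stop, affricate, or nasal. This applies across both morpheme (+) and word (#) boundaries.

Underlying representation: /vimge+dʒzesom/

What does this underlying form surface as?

[viŋge+dʒzesom]

/m/ before /g/ (velar) → [ŋ]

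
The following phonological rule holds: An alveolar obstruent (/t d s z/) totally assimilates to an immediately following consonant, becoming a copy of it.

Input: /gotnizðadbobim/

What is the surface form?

[gonniððabbobim]

/t/ before /n/ → [n] (total assimilation)
/z/ before /ð/ → [ð] (total assimilation)
/d/ before /b/ → [b] (total assimilation)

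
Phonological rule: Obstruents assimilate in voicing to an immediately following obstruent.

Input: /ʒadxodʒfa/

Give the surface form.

[ʒatxotʃfa]

/d/ before /x/ (voiceless) → [t]
/dʒ/ before /f/ (voiceless) → [tʃ]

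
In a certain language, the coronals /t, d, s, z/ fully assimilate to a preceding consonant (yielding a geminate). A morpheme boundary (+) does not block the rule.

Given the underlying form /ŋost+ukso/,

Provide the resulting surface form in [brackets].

[ŋoss+ukko]

/t/ after /s/ → [s] (total assimilation)
/s/ after /k/ → [k] (total assimilation)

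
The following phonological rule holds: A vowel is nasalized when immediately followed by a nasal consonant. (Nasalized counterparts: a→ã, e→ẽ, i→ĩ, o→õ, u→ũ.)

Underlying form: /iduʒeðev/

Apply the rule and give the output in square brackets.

[iduʒeðev]

no segment meets the rule's conditions; no change.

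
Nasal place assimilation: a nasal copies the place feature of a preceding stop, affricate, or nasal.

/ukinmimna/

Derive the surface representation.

/m/ after /n/ (alveolar) → [n]
/n/ after /m/ (labial) → [m]

[ukinnimma]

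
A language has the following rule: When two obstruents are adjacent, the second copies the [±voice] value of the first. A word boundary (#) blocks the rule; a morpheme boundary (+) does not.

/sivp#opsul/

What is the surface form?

/p/ after /v/ (voiced) → [b]

[sivb#opsul]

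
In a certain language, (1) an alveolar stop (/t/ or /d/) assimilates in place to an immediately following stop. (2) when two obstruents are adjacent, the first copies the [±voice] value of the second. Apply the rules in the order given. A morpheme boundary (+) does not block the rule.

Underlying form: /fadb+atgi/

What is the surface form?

Rule 1: /d/ before /b/ (labial) → [b]
Rule 1: /t/ before /g/ (velar) → [k]
After rule 1: fabb+akgi
Rule 2: /k/ before /g/ (voiced) → [g]

[fabb+aggi]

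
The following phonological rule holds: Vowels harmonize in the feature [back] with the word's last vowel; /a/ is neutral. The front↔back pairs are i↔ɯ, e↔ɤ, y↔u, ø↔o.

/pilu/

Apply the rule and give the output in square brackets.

/i/ harmonizes with /u/ ([+back]) → [ɯ]

[pɯlu]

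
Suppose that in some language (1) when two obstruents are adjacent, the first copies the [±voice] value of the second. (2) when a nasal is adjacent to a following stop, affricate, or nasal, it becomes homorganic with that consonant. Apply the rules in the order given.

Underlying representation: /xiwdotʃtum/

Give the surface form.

Rule 1: no segment meets the rule's conditions; no change.
After rule 1: xiwdotʃtum
Rule 2: no segment meets the rule's conditions; no change.

[xiwdotʃtum]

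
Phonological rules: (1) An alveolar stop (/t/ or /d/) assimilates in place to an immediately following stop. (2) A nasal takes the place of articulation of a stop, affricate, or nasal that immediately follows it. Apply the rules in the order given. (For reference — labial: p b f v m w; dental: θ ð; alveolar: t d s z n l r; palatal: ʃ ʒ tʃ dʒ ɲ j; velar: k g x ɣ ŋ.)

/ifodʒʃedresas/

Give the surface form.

[ifodʒʃedresas]

Rule 1: no segment meets the rule's conditions; no change.
After rule 1: ifodʒʃedresas
Rule 2: no segment meets the rule's conditions; no change.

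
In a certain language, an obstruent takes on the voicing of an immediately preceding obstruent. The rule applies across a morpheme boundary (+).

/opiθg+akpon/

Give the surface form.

[opiθk+akpon]

/g/ after /θ/ (voiceless) → [k]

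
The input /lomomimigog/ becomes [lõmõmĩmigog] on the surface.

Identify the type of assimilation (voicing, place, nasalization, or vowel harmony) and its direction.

/o/→[õ] /o/→[õ] /i/→[ĩ].
Each target copies a feature from the following segment, so the direction is regressive.

nasalization, regressive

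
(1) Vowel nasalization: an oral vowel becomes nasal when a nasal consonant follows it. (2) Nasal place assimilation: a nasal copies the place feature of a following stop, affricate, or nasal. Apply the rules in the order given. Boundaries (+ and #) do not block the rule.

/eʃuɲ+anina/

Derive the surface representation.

[eʃũɲ+ãnĩna]

Rule 1: /u/ before nasal /ɲ/ → [ũ]
Rule 1: /a/ before nasal /n/ → [ã]
Rule 1: /i/ before nasal /n/ → [ĩ]
After rule 1: eʃũɲ+ãnĩna
Rule 2: no segment meets the rule's conditions; no change.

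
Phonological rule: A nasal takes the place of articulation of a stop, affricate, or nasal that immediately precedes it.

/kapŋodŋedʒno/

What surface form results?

[kapmodnedʒɲo]

/ŋ/ after /p/ (labial) → [m]
/ŋ/ after /d/ (alveolar) → [n]
/n/ after /dʒ/ (palatal) → [ɲ]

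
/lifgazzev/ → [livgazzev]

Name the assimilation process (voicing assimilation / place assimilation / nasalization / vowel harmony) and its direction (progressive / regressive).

voicing assimilation, regressive

/f/→[v].
Each target copies a feature from the following segment, so the direction is regressive.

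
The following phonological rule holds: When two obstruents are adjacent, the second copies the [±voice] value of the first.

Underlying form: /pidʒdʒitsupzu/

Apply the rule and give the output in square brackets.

/z/ after /p/ (voiceless) → [s]

[pidʒdʒitsupsu]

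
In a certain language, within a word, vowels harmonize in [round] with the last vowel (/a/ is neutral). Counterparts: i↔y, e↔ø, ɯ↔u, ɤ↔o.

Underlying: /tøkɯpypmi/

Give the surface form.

[tekɯpipmi]

/ø/ harmonizes with /i/ ([-round]) → [e]
/y/ harmonizes with /i/ ([-round]) → [i]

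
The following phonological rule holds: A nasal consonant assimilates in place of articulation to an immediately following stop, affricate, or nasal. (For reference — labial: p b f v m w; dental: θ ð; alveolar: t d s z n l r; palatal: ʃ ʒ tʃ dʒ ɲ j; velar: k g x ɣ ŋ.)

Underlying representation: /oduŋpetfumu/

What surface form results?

/ŋ/ before /p/ (labial) → [m]

[odumpetfumu]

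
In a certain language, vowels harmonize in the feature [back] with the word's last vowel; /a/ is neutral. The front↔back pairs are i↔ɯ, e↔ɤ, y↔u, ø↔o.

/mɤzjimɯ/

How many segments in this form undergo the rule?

/i/ harmonizes with /ɯ/ ([+back]) → [ɯ]
1 segment changes.

1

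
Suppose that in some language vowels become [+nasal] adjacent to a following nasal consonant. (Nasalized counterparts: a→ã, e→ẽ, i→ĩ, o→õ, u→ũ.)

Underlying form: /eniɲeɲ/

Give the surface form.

/e/ before nasal /n/ → [ẽ]
/i/ before nasal /ɲ/ → [ĩ]
/e/ before nasal /ɲ/ → [ẽ]

[ẽnĩɲẽɲ]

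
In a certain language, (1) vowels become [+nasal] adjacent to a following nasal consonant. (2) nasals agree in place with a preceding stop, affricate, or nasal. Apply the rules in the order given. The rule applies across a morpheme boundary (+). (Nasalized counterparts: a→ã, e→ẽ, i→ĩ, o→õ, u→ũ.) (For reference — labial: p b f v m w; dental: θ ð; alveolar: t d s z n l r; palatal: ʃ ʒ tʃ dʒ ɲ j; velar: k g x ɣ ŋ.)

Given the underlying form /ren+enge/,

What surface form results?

[rẽn+ẽnge]

Rule 1: /e/ before nasal /n/ → [ẽ]
Rule 1: /e/ before nasal /n/ → [ẽ]
After rule 1: rẽn+ẽnge
Rule 2: no segment meets the rule's conditions; no change.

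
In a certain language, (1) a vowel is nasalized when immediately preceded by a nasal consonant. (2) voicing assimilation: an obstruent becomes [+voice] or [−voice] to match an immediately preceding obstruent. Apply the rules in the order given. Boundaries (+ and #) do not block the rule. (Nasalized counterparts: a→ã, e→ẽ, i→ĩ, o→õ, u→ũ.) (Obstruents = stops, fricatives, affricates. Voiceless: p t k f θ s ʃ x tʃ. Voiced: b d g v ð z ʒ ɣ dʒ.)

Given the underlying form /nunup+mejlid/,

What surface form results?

[nũnũp+mẽjlid]

Rule 1: /u/ after nasal /n/ → [ũ]
Rule 1: /u/ after nasal /n/ → [ũ]
Rule 1: /e/ after nasal /m/ → [ẽ]
After rule 1: nũnũp+mẽjlid
Rule 2: no segment meets the rule's conditions; no change.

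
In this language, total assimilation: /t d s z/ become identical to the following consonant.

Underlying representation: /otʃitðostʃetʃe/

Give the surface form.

/t/ before /ð/ → [ð] (total assimilation)
/s/ before /tʃ/ → [tʃ] (total assimilation)

[otʃiððotʃtʃetʃe]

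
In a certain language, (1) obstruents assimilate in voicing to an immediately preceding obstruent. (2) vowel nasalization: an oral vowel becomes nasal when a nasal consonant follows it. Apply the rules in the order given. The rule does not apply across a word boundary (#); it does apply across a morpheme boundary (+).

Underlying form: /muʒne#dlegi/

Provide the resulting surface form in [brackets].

[muʒne#dlegi]

Rule 1: no segment meets the rule's conditions; no change.
After rule 1: muʒne#dlegi
Rule 2: no segment meets the rule's conditions; no change.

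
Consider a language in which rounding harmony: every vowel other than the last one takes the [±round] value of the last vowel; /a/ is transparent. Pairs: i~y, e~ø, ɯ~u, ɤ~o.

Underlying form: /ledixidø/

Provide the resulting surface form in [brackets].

[lødyxydø]

/e/ harmonizes with /ø/ ([+round]) → [ø]
/i/ harmonizes with /ø/ ([+round]) → [y]
/i/ harmonizes with /ø/ ([+round]) → [y]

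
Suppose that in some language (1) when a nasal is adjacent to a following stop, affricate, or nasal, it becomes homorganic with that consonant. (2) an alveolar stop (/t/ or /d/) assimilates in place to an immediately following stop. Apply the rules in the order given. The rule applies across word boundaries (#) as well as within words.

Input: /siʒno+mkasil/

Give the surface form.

Rule 1: /m/ before /k/ (velar) → [ŋ]
After rule 1: siʒno+ŋkasil
Rule 2: no segment meets the rule's conditions; no change.

[siʒno+ŋkasil]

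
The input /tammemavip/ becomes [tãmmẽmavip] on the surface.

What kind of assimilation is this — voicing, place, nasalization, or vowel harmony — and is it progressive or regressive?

nasalization, regressive

/a/→[ã] /e/→[ẽ].
Each target copies a feature from the following segment, so the direction is regressive.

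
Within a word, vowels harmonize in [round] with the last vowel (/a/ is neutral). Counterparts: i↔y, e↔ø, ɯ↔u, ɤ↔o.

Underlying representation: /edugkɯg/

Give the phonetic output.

/u/ harmonizes with /ɯ/ ([-round]) → [ɯ]

[edɯgkɯg]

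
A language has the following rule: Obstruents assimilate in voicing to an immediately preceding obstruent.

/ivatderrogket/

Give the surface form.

/d/ after /t/ (voiceless) → [t]
/k/ after /g/ (voiced) → [g]

[ivatterrogget]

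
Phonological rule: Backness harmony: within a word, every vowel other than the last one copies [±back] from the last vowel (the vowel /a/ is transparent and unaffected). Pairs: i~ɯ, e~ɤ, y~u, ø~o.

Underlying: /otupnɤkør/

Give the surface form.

[øtypnekør]

/o/ harmonizes with /ø/ ([-back]) → [ø]
/u/ harmonizes with /ø/ ([-back]) → [y]
/ɤ/ harmonizes with /ø/ ([-back]) → [e]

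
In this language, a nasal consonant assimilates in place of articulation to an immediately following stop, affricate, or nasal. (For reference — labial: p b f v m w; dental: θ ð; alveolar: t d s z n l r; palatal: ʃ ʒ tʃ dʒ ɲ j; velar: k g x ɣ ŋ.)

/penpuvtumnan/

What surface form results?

[pempuvtunnan]

/n/ before /p/ (labial) → [m]
/m/ before /n/ (alveolar) → [n]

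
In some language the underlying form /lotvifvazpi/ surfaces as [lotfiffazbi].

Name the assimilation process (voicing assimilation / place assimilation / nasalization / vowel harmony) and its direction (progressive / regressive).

voicing assimilation, progressive

/v/→[f] /v/→[f] /p/→[b].
Each target copies a feature from the preceding segment, so the direction is progressive.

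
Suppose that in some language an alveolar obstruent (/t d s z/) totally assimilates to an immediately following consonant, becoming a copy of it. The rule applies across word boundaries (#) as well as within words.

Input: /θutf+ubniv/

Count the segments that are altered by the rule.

/t/ before /f/ → [f] (total assimilation)
1 segment changes.

1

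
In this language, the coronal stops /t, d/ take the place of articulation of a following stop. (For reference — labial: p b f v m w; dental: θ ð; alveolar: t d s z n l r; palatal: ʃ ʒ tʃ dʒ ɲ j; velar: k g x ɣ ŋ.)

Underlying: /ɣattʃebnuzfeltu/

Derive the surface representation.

no segment meets the rule's conditions; no change.

[ɣattʃebnuzfeltu]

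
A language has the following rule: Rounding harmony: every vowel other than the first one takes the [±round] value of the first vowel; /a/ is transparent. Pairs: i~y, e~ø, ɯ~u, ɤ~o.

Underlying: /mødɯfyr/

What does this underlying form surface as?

/ɯ/ harmonizes with /ø/ ([+round]) → [u]

[mødufyr]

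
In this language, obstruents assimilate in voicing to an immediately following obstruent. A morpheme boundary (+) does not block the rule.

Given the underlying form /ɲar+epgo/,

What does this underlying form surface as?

[ɲar+ebgo]

/p/ before /g/ (voiced) → [b]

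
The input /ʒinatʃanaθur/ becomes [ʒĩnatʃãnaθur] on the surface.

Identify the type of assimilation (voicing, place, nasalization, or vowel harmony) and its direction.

/i/→[ĩ] /a/→[ã].
Each target copies a feature from the following segment, so the direction is regressive.

nasalization, regressive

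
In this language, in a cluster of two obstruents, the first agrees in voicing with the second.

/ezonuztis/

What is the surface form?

[ezonustis]

/z/ before /t/ (voiceless) → [s]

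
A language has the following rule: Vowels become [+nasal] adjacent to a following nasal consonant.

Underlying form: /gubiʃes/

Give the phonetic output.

[gubiʃes]

no segment meets the rule's conditions; no change.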